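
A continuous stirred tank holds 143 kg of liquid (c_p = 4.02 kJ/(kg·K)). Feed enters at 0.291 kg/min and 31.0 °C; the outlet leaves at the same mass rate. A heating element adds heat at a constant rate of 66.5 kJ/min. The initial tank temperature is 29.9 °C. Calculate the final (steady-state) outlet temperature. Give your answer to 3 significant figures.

87.8 °C

Energy balance: M c_p dT/dt = ṁ c_p (T_in − T) + 66.5.
At steady state dT/dt = 0 ⇒ T_ss = T_in + Q̇/(ṁ c_p) = 31.0 + 66.5/(0.291·4.02) = 87.846 °C.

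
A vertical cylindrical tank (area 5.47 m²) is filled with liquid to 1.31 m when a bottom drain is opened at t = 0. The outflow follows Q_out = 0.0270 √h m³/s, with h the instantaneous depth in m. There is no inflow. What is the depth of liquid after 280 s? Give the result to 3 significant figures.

Volume balance on the tank: A dh/dt = −0.0270 √h.
Separate and integrate: 2(√h − √h₀) = −(0.0270/A) t.
√h = √1.31 − 0.0270·280/(2·5.47) = 1.1446 − 0.69104 = 0.45351.
h = 0.45351² = 0.20567 m.

0.206 m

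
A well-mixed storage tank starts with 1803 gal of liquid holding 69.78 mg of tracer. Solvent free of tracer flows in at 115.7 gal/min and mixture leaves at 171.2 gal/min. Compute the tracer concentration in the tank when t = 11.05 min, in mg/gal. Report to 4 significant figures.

0.01627 mg/gal

Total volume: dV/dt = Q_in − Q_out = -55.5000 gal/min, so V(t) = 1803 − 55.5000 t and V(11.05) = 1189.73 gal.
Solute balance: dm/dt = 0 − Q_out C = −Q_out m/V(t).
Separate: dm/m = −Q_out dt/V(t) ⇒ ln(m/m₀) = −(Q_out/(Q_in−Q_out)) ln(V/V₀).
m = m₀ (V₀/V)^(Q_out/(Q_in−Q_out)) = 69.78 × (1803/1189.73)^(-3.08468) = 19.3550 mg.
C = m/V = 19.3550/1189.73 = 0.0162685 mg/gal.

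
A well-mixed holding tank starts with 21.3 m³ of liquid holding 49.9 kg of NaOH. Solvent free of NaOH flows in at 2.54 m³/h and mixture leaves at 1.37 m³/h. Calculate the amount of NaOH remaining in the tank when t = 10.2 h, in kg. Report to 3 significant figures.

29.6 kg

Let m(t) be the amount of NaOH. Volume: V(t) = V₀ + (Q_in − Q_out) t = 21.3 + 1.1700 t; V(10.2) = 33.234 m³.
No NaOH enters, so dm/dt = −Q_out · (m/V).
Separate: dm/m = −Q_out dt/V(t) ⇒ ln(m/m₀) = −(Q_out/(Q_in−Q_out)) ln(V/V₀).
m = m₀ (V₀/V)^(Q_out/(Q_in−Q_out)) = 49.9 × (21.3/33.234)^(1.1709) = 29.640 kg.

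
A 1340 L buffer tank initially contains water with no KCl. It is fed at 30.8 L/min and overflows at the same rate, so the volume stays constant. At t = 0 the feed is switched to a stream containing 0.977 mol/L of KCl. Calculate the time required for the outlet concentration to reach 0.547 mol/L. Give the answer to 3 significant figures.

35.7 min

Accumulation = in − out for the solute gives V dC/dt = Q(C_in − C), so τ = V/Q = 43.506 min.
C(t) = C_in + (C₀ − C_in) e^(−t/τ). Set C = 0.547 and solve for t:
e^(−t/τ) = (C − C_in)/(C₀ − C_in) = (0.547 − 0.977)/(0 − 0.977) = 0.44012
t = −τ ln(…) = 43.506 × 0.82070 = 35.706 min.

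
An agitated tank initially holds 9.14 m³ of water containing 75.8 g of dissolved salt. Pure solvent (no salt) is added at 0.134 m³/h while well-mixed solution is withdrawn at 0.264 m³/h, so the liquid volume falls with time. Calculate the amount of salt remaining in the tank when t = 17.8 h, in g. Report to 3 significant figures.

41.9 g

Let m(t) be the amount of salt. Volume: V(t) = V₀ + (Q_in − Q_out) t = 9.14 − 0.13000 t; V(17.8) = 6.8260 m³.
No salt enters, so dm/dt = −Q_out · (m/V).
Separate: dm/m = −Q_out dt/V(t) ⇒ ln(m/m₀) = −(Q_out/(Q_in−Q_out)) ln(V/V₀).
m = m₀ (V₀/V)^(Q_out/(Q_in−Q_out)) = 75.8 × (9.14/6.8260)^(-2.0308) = 41.899 g.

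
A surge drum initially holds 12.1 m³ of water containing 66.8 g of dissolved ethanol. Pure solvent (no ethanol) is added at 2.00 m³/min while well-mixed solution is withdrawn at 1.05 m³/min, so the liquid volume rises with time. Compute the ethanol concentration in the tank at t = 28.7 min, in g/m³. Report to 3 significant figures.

Let m(t) be the amount of ethanol. Volume: V(t) = V₀ + (Q_in − Q_out) t = 12.1 + 0.95000 t; V(28.7) = 39.365 m³.
Solute balance: dm/dt = 0 − Q_out C = −Q_out m/V(t).
Separate: dm/m = −Q_out dt/V(t) ⇒ ln(m/m₀) = −(Q_out/(Q_in−Q_out)) ln(V/V₀).
m = m₀ (V₀/V)^(Q_out/(Q_in−Q_out)) = 66.8 × (12.1/39.365)^(1.1053) = 18.135 g.
C = m/V = 18.135/39.365 = 0.46069 g/m³.

0.461 g/m³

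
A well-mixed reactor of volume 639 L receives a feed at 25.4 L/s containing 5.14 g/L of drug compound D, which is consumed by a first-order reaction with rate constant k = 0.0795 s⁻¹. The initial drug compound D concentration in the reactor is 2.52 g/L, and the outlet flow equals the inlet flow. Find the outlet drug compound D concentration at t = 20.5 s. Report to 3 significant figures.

Species balance: V dC/dt = Q C_in − Q C − k V C.
dC/dt = (Q/V) C_in − (Q/V + k) C; effective rate a = Q/V + k = 0.039750 + 0.0795 = 0.11925 s⁻¹.
C_ss = Q C_in/(Q + kV) = 1.7133 g/L; C(t) = C_ss + (C₀ − C_ss) e^(−a t).
C(20.5) = 1.7133 + (0.80668)·e^(−0.11925·20.5) = 1.7133 + (0.80668)·0.086759 = 1.7833 g/L.

1.78 g/L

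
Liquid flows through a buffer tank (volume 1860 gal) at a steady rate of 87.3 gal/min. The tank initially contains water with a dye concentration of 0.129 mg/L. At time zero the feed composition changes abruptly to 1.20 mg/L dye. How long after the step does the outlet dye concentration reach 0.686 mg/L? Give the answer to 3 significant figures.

Species balance: V dC/dt = Q(C_in − C) ⇒ τ = V/Q = 21.306 min.
C(t) = C_in + (C₀ − C_in) e^(−t/τ). Set C = 0.686 and solve for t:
e^(−t/τ) = (C − C_in)/(C₀ − C_in) = (0.686 − 1.20)/(0.129 − 1.20) = 0.47993
t = −τ ln(…) = 21.306 × 0.73412 = 15.641 min.

15.6 min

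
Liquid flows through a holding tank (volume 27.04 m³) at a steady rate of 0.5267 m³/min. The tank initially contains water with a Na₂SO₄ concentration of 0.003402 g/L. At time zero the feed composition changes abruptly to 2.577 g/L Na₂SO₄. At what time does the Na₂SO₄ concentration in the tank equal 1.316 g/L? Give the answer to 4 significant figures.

Species balance on the tank: V dC/dt = Q(C_in − C), so τ = V/Q = 51.3385 min.
C(t) = C_in + (C₀ − C_in) e^(−t/τ). Set C = 1.316 and solve for t:
e^(−t/τ) = (C − C_in)/(C₀ − C_in) = (1.316 − 2.577)/(0.003402 − 2.577) = 0.489976
t = −τ ln(…) = 51.3385 × 0.713400 = 36.6249 min.

36.62 min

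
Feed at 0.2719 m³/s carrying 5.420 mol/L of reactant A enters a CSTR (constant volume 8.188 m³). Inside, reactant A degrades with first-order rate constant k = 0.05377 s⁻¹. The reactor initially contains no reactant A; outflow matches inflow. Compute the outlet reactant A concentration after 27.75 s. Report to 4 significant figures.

1.884 mol/L

V dC/dt = Q(C_in − C) − k V C.
dC/dt = (Q/V) C_in − (Q/V + k) C; effective rate a = Q/V + k = 0.0332071 + 0.05377 = 0.0869771 s⁻¹.
C_ss = Q C_in/(Q + kV) = 2.06931 mol/L; C(t) = C_ss + (C₀ − C_ss) e^(−a t).
C(27.75) = 2.06931 + (-2.06931)·e^(−0.0869771·27.75) = 2.06931 + (-2.06931)·0.0894912 = 1.88413 mol/L.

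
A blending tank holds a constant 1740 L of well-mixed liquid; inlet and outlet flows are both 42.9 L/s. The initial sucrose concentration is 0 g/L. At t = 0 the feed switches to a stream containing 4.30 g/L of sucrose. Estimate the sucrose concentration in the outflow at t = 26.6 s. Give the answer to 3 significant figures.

Transient balance on the dissolved component: V dC/dt = Q(C_in − C).
Time constant τ = V/Q = 1740/42.9 = 40.559 s.
Solution: C(t) = C_in + (C₀ − C_in) e^(−t/τ).
C(26.6) = 4.30 + (0 − 4.30)·e^(−26.6/40.559) = 4.30 + (-4.3000)·0.51901 = 2.0682 g/L.

2.07 g/L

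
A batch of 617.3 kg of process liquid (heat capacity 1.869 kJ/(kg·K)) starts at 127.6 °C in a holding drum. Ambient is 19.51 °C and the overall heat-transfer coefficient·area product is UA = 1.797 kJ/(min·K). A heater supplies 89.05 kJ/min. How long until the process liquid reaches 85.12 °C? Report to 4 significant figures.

830.5 min

M c_p dT/dt = −UA(T − T_amb) + Q̇.
τ = M c_p/UA = 642.033 min; T_ss = T_amb + Q̇/UA = 19.51 + 89.05/1.797 = 69.0648 °C.
T(t) = T_ss + (T₀ − T_ss)e^(−t/τ); set T = 85.12:
t = −τ ln[(T − T_ss)/(T₀ − T_ss)] = −642.033 · ln(0.274283) = 830.532 min.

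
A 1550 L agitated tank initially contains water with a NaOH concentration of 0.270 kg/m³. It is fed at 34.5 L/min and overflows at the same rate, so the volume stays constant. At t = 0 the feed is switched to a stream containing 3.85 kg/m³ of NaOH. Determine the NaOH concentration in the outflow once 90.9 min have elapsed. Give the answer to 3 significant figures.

3.38 kg/m³

Transient balance on the dissolved component: V dC/dt = Q(C_in − C).
Rewrite as dC/dt + C/τ = C_in/τ, τ = V/Q = 44.928 min.
C approaches C_in exponentially: C(t) = C_in + (C₀ − C_in) e^(−t/τ).
C(90.9) = 3.85 + (0.270 − 3.85)·e^(−90.9/44.928) = 3.85 + (-3.5800)·0.13222 = 3.3766 kg/m³.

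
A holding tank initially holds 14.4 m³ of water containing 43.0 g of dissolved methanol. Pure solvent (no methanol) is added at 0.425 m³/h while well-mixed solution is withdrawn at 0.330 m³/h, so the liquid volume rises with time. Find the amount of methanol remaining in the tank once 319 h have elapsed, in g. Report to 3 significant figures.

Total volume: dV/dt = Q_in − Q_out = 0.095000 m³/h, so V(t) = 14.4 + 0.095000 t and V(319) = 44.705 m³.
No methanol enters, so dm/dt = −Q_out · (m/V).
Separate: dm/m = −Q_out dt/V(t) ⇒ ln(m/m₀) = −(Q_out/(Q_in−Q_out)) ln(V/V₀).
m = m₀ (V₀/V)^(Q_out/(Q_in−Q_out)) = 43.0 × (14.4/44.705)^(3.4737) = 0.84031 g.

0.840 g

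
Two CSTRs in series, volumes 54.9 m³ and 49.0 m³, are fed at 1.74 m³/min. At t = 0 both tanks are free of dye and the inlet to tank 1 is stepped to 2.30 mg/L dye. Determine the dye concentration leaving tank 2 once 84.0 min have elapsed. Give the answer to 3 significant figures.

1.77 mg/L

Each tank obeys Vᵢ dCᵢ/dt = Q(Cᵢ₋₁ − Cᵢ), so τᵢ = Vᵢ/Q.
τ₁ = 54.9/1.74 = 31.552 min; τ₂ = 49.0/1.74 = 28.161 min.
Tank 1: C₁ = C_in(1 − e^(−t/τ₁)). Tank 2 (τ₁ ≠ τ₂): C₂ = C_in[1 − (τ₁ e^(−t/τ₁) − τ₂ e^(−t/τ₂))/(τ₁ − τ₂)].
At t = 84.0: e^(−t/τ₁) = 0.069788, e^(−t/τ₂) = 0.050648.
C₂ = 2.30·[1 − (31.552·0.069788 − 28.161·0.050648)/(3.3908)] = 2.30·0.77125 = 1.7739 mg/L.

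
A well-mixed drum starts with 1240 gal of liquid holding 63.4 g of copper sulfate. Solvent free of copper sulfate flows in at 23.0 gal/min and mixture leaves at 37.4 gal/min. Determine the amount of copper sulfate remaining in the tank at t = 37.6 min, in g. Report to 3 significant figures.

14.3 g

Let m(t) be the amount of copper sulfate. Volume: V(t) = V₀ + (Q_in − Q_out) t = 1240 − 14.400 t; V(37.6) = 698.56 gal.
Solute balance: dm/dt = 0 − Q_out C = −Q_out m/V(t).
dm/m = −Q_out dt/(V₀ − 14.400 t); integrating gives ln(m/m₀) = −(Q_out/(Q_in−Q_out)) ln(V/V₀).
m = m₀ (V₀/V)^(Q_out/(Q_in−Q_out)) = 63.4 × (1240/698.56)^(-2.5972) = 14.283 g.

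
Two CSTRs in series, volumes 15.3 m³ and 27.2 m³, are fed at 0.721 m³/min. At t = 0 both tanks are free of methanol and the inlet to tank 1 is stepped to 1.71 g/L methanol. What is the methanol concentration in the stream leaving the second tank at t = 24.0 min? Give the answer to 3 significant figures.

Species balance on tank i: dCᵢ/dt = (Cᵢ₋₁ − Cᵢ)/τᵢ with τᵢ = Vᵢ/Q.
τ₁ = 15.3/0.721 = 21.221 min; τ₂ = 27.2/0.721 = 37.725 min.
Solving the cascade with C₁(0)=C₂(0)=0 gives C₂(t) = C_in[1 − (τ₁ e^(−t/τ₁) − τ₂ e^(−t/τ₂))/(τ₁ − τ₂)].
At t = 24.0: e^(−t/τ₁) = 0.32272, e^(−t/τ₂) = 0.52931.
C₂ = 1.71·[1 − (21.221·0.32272 − 37.725·0.52931)/(-16.505)] = 1.71·0.20506 = 0.35066 g/L.

0.351 g/L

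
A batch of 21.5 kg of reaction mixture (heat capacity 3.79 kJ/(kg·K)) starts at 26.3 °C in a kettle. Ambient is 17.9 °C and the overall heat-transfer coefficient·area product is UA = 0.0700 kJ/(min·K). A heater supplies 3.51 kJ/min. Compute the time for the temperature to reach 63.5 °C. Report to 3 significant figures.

2580 min

Lumped-capacitance energy balance: M c_p dT/dt = UA(T_amb − T) + Q̇.
τ = M c_p/UA = 1164.1 min; T_ss = T_amb + Q̇/UA = 17.9 + 3.51/0.0700 = 68.043 °C.
T(t) = T_ss + (T₀ − T_ss)e^(−t/τ); set T = 63.5:
t = −τ ln[(T − T_ss)/(T₀ − T_ss)] = −1164.1 · ln(0.10883) = 2581.9 min.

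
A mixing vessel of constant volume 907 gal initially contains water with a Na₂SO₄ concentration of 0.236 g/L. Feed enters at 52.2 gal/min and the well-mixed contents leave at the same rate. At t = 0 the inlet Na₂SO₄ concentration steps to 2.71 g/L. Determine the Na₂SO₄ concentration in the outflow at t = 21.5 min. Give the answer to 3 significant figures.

Accumulation = in − out for the solute gives V dC/dt = Q(C_in − C).
So dC/dt = (C_in − C)/τ with τ = V/Q = 907/52.2 = 17.375 min.
This is linear first-order; C(t) = C_in + (C₀ − C_in) e^(−t/τ).
C(21.5) = 2.71 + (0.236 − 2.71)·e^(−21.5/17.375) = 2.71 + (-2.4740)·0.29014 = 1.9922 g/L.

1.99 g/L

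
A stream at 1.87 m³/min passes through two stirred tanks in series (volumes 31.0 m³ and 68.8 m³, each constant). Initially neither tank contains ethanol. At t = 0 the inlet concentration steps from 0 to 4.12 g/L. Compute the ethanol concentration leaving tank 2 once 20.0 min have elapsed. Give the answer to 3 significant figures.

Time constants: τᵢ = Vᵢ/Q for each well-mixed tank.
τ₁ = 31.0/1.87 = 16.578 min; τ₂ = 68.8/1.87 = 36.791 min.
Solving the cascade with C₁(0)=C₂(0)=0 gives C₂(t) = C_in[1 − (τ₁ e^(−t/τ₁) − τ₂ e^(−t/τ₂))/(τ₁ − τ₂)].
At t = 20.0: e^(−t/τ₁) = 0.29926, e^(−t/τ₂) = 0.58065.
C₂ = 4.12·[1 − (16.578·0.29926 − 36.791·0.58065)/(-20.214)] = 4.12·0.18858 = 0.77693 g/L.

0.777 g/L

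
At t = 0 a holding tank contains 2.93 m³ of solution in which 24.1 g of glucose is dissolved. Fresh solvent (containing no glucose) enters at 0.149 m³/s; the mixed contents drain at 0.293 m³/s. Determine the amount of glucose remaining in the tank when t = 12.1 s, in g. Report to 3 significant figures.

Let m(t) be the amount of glucose. Volume: V(t) = V₀ + (Q_in − Q_out) t = 2.93 − 0.14400 t; V(12.1) = 1.1876 m³.
No glucose enters, so dm/dt = −Q_out · (m/V).
Separate: dm/m = −Q_out dt/V(t) ⇒ ln(m/m₀) = −(Q_out/(Q_in−Q_out)) ln(V/V₀).
m = m₀ (V₀/V)^(Q_out/(Q_in−Q_out)) = 24.1 × (2.93/1.1876)^(-2.0347) = 3.8371 g.

3.84 g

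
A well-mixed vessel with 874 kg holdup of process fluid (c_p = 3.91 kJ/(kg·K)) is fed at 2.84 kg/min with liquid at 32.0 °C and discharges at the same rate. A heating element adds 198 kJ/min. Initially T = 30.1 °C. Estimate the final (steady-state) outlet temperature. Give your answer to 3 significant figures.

49.8 °C

M c_p dT/dt = ṁ c_p (T_in − T) + Q̇.
At steady state dT/dt = 0 ⇒ T_ss = T_in + Q̇/(ṁ c_p) = 32.0 + 198/(2.84·3.91) = 49.831 °C.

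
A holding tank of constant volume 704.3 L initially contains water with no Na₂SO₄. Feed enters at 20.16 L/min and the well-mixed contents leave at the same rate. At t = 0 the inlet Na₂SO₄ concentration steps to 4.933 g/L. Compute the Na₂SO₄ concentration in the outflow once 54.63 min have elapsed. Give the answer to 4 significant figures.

3.900 g/L

Species balance on the tank: V dC/dt = Q(C_in − C).
So dC/dt = (C_in − C)/τ with τ = V/Q = 704.3/20.16 = 34.9355 min.
This is linear first-order; C(t) = C_in + (C₀ − C_in) e^(−t/τ).
C(54.63) = 4.933 + (0 − 4.933)·e^(−54.63/34.9355) = 4.933 + (-4.93300)·0.209352 = 3.90027 g/L.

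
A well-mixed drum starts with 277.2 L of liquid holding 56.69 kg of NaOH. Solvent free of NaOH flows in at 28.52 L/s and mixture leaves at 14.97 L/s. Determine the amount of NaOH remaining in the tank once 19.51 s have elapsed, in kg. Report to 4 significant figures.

Total volume: dV/dt = Q_in − Q_out = 13.5500 L/s, so V(t) = 277.2 + 13.5500 t and V(19.51) = 541.561 L.
Species balance (pure solvent in): dm/dt = −Q_out · m/V(t).
Separate: dm/m = −Q_out dt/V(t) ⇒ ln(m/m₀) = −(Q_out/(Q_in−Q_out)) ln(V/V₀).
m = m₀ (V₀/V)^(Q_out/(Q_in−Q_out)) = 56.69 × (277.2/541.561)^(1.10480) = 27.0503 kg.

27.05 kg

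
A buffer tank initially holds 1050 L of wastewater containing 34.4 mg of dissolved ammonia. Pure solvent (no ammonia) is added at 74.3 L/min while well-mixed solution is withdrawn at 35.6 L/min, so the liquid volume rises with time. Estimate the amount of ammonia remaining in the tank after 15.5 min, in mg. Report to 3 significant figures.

22.7 mg

Let m(t) be the amount of ammonia. Volume: V(t) = V₀ + (Q_in − Q_out) t = 1050 + 38.700 t; V(15.5) = 1649.8 L.
No ammonia enters, so dm/dt = −Q_out · (m/V).
Separate: dm/m = −Q_out dt/V(t) ⇒ ln(m/m₀) = −(Q_out/(Q_in−Q_out)) ln(V/V₀).
m = m₀ (V₀/V)^(Q_out/(Q_in−Q_out)) = 34.4 × (1050/1649.8)^(0.91990) = 22.700 mg.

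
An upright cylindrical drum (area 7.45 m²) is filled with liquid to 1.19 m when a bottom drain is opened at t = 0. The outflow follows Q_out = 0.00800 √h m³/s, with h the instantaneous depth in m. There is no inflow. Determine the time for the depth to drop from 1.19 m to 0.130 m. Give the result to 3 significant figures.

1360 s

Accumulation of liquid (constant cross-section A): A dh/dt = −0.00800 √h.
This is separable: 2 d(√h)/dt = −0.00800/A, so √h = √h₀ − (0.00800/(2A)) t.
t = 2A(√h₀ − √h)/0.00800 = 2·7.45·(√1.19 − √0.130)/0.00800
  = 14.900 × (1.0909 − 0.36056) / 0.00800 = 1360.2 s.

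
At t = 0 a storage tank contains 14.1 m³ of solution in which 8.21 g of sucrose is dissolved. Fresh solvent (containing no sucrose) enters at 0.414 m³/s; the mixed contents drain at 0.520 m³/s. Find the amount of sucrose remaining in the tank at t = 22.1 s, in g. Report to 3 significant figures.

Let m(t) be the amount of sucrose. Volume: V(t) = V₀ + (Q_in − Q_out) t = 14.1 − 0.10600 t; V(22.1) = 11.757 m³.
Species balance (pure solvent in): dm/dt = −Q_out · m/V(t).
dm/m = −Q_out dt/(V₀ − 0.10600 t); integrating gives ln(m/m₀) = −(Q_out/(Q_in−Q_out)) ln(V/V₀).
m = m₀ (V₀/V)^(Q_out/(Q_in−Q_out)) = 8.21 × (14.1/11.757)^(-4.9057) = 3.3670 g.

3.37 g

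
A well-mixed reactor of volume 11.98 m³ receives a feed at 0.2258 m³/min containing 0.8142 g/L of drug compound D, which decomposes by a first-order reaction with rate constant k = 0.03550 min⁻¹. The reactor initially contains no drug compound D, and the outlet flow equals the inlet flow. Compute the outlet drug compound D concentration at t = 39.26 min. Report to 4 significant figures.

Accumulation = in − out − consumed: V dC/dt = Q C_in − Q C − k V C.
This is linear with rate a = Q/V + k = 0.0543481 min⁻¹.
C_ss = Q C_in/(Q + kV) = 0.282367 g/L; C(t) = C_ss + (C₀ − C_ss) e^(−a t).
C(39.26) = 0.282367 + (-0.282367)·e^(−0.0543481·39.26) = 0.282367 + (-0.282367)·0.118398 = 0.248935 g/L.

0.2489 g/L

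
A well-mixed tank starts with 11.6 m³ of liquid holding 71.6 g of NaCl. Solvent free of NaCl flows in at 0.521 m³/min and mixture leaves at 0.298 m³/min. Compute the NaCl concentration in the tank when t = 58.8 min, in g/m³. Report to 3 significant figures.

1.05 g/m³

Let m(t) be the amount of NaCl. Volume: V(t) = V₀ + (Q_in − Q_out) t = 11.6 + 0.22300 t; V(58.8) = 24.712 m³.
No NaCl enters, so dm/dt = −Q_out · (m/V).
dm/m = −Q_out dt/(V₀ + 0.22300 t); integrating gives ln(m/m₀) = −(Q_out/(Q_in−Q_out)) ln(V/V₀).
m = m₀ (V₀/V)^(Q_out/(Q_in−Q_out)) = 71.6 × (11.6/24.712)^(1.3363) = 26.061 g.
C = m/V = 26.061/24.712 = 1.0546 g/m³.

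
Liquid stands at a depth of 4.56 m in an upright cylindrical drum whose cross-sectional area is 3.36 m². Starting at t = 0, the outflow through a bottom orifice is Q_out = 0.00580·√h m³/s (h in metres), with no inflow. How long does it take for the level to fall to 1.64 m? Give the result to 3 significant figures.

990 s

With no inflow, A dh/dt = −0.00580 √h.
Separate and integrate: 2(√h − √h₀) = −(0.00580/A) t.
t = 2A(√h₀ − √h)/0.00580 = 2·3.36·(√4.56 − √1.64)/0.00580
  = 6.7200 × (2.1354 − 1.2806) / 0.00580 = 990.38 s.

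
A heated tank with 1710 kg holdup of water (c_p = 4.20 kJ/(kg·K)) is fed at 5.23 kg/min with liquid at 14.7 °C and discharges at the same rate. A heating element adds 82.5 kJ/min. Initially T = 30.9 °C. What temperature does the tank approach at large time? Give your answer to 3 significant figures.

First-law balance (no shaft work): M c_p dT/dt = ṁ c_p (T_in − T) + 82.5.
At steady state dT/dt = 0 ⇒ T_ss = T_in + Q̇/(ṁ c_p) = 14.7 + 82.5/(5.23·4.20) = 18.456 °C.

18.5 °C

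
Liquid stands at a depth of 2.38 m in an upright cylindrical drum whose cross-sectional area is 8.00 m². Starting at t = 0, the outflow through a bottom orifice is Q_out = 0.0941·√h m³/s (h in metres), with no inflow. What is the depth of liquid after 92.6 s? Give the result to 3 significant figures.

Unsteady balance on liquid volume: A dh/dt = −0.0941 √h.
∫ h^(−1/2) dh = −(0.0941/A) ∫ dt, giving 2√h = 2√h₀ − (0.0941/A) t.
√h = √2.38 − 0.0941·92.6/(2·8.00) = 1.5427 − 0.54460 = 0.99812.
h = 0.99812² = 0.99625 m.

0.996 m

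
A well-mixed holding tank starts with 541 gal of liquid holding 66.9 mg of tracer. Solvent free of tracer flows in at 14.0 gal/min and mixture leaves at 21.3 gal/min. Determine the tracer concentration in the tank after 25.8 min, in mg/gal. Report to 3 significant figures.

0.0544 mg/gal

Let m(t) be the amount of tracer. Volume: V(t) = V₀ + (Q_in − Q_out) t = 541 − 7.3000 t; V(25.8) = 352.66 gal.
Species balance (pure solvent in): dm/dt = −Q_out · m/V(t).
Separate: dm/m = −Q_out dt/V(t) ⇒ ln(m/m₀) = −(Q_out/(Q_in−Q_out)) ln(V/V₀).
m = m₀ (V₀/V)^(Q_out/(Q_in−Q_out)) = 66.9 × (541/352.66)^(-2.9178) = 19.195 mg.
C = m/V = 19.195/352.66 = 0.054428 mg/gal.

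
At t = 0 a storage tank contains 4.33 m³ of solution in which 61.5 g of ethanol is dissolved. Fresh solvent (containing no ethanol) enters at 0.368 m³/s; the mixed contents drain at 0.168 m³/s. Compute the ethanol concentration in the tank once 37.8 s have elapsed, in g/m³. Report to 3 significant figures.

2.21 g/m³

Let m(t) be the amount of ethanol. Volume: V(t) = V₀ + (Q_in − Q_out) t = 4.33 + 0.20000 t; V(37.8) = 11.890 m³.
Species balance (pure solvent in): dm/dt = −Q_out · m/V(t).
Separate: dm/m = −Q_out dt/V(t) ⇒ ln(m/m₀) = −(Q_out/(Q_in−Q_out)) ln(V/V₀).
m = m₀ (V₀/V)^(Q_out/(Q_in−Q_out)) = 61.5 × (4.33/11.890)^(0.84000) = 26.325 g.
C = m/V = 26.325/11.890 = 2.2141 g/m³.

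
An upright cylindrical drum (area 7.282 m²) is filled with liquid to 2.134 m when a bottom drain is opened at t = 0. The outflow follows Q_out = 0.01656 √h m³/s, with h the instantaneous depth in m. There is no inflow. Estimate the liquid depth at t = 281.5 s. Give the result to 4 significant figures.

With no inflow, A dh/dt = −0.01656 √h.
This is separable: 2 d(√h)/dt = −0.01656/A, so √h = √h₀ − (0.01656/(2A)) t.
√h = √2.134 − 0.01656·281.5/(2·7.282) = 1.46082 − 0.320080 = 1.14074.
h = 1.14074² = 1.30129 m.

1.301 m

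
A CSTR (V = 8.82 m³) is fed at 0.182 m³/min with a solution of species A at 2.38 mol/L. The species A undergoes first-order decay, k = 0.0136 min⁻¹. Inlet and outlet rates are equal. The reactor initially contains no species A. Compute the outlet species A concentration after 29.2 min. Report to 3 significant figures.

Species balance: V dC/dt = Q C_in − Q C − k V C.
dC/dt = (Q/V) C_in − (Q/V + k) C; effective rate a = Q/V + k = 0.020635 + 0.0136 = 0.034235 min⁻¹.
C_ss = Q C_in/(Q + kV) = 1.4345 mol/L; C(t) = C_ss + (C₀ − C_ss) e^(−a t).
C(29.2) = 1.4345 + (-1.4345)·e^(−0.034235·29.2) = 1.4345 + (-1.4345)·0.36800 = 0.90662 mol/L.

0.907 mol/L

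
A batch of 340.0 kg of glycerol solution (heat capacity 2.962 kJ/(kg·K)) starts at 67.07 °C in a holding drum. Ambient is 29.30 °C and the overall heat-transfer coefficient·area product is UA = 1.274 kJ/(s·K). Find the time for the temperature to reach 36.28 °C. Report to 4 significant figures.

1335 s

Lumped-capacitance energy balance: M c_p dT/dt = UA(T_amb − T).
τ = M c_p/UA = 790.487 s; T_ss = T_amb = 29.3000 °C.
T(t) = T_ss + (T₀ − T_ss)e^(−t/τ); set T = 36.28:
t = −τ ln[(T − T_ss)/(T₀ − T_ss)] = −790.487 · ln(0.184803) = 1334.71 s.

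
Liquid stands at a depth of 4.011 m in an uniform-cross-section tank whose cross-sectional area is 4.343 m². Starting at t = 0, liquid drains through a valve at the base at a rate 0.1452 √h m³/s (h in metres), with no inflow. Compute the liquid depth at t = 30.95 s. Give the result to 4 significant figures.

A dh/dt = −Q_out = −0.1452 √h.
This is separable: 2 d(√h)/dt = −0.1452/A, so √h = √h₀ − (0.1452/(2A)) t.
√h = √4.011 − 0.1452·30.95/(2·4.343) = 2.00275 − 0.517377 = 1.48537.
h = 1.48537² = 2.20633 m.

2.206 m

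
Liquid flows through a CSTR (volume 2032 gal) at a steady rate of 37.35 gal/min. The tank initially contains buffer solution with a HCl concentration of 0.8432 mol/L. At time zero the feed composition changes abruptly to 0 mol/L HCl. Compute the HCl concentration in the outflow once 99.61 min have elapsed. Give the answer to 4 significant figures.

0.1351 mol/L

Transient balance on the dissolved component: V dC/dt = Q(C_in − C).
Time constant τ = V/Q = 2032/37.35 = 54.4043 min.
This is linear first-order; C(t) = C_in + (C₀ − C_in) e^(−t/τ).
C(99.61) = 0 + (0.8432 − 0)·e^(−99.61/54.4043) = 0 + (0.843200)·0.160266 = 0.135136 mol/L.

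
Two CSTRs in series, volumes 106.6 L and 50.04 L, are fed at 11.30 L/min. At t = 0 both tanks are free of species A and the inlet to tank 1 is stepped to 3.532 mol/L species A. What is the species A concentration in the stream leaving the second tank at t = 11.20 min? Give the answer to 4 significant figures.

1.750 mol/L

Each tank obeys Vᵢ dCᵢ/dt = Q(Cᵢ₋₁ − Cᵢ), so τᵢ = Vᵢ/Q.
τ₁ = 106.6/11.30 = 9.43363 min; τ₂ = 50.04/11.30 = 4.42832 min.
Tank 1: C₁ = C_in(1 − e^(−t/τ₁)). Tank 2 (τ₁ ≠ τ₂): C₂ = C_in[1 − (τ₁ e^(−t/τ₁) − τ₂ e^(−t/τ₂))/(τ₁ − τ₂)].
At t = 11.20: e^(−t/τ₁) = 0.305061, e^(−t/τ₂) = 0.0797246.
C₂ = 3.532·[1 − (9.43363·0.305061 − 4.42832·0.0797246)/(5.00531)] = 3.532·0.495578 = 1.75038 mol/L.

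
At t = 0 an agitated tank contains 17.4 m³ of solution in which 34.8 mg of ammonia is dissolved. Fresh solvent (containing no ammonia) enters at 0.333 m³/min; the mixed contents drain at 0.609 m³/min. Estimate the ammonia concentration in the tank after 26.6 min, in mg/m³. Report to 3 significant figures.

Total volume: dV/dt = Q_in − Q_out = -0.27600 m³/min, so V(t) = 17.4 − 0.27600 t and V(26.6) = 10.058 m³.
Species balance (pure solvent in): dm/dt = −Q_out · m/V(t).
dm/m = −Q_out dt/(V₀ − 0.27600 t); integrating gives ln(m/m₀) = −(Q_out/(Q_in−Q_out)) ln(V/V₀).
m = m₀ (V₀/V)^(Q_out/(Q_in−Q_out)) = 34.8 × (17.4/10.058)^(-2.2065) = 10.384 mg.
C = m/V = 10.384/10.058 = 1.0324 mg/m³.

1.03 mg/m³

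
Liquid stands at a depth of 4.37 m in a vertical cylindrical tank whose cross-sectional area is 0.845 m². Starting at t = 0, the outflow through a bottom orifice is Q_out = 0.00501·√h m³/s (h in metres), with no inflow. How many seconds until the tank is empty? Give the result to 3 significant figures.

With no inflow, A dh/dt = −0.00501 √h.
Separate and integrate: 2(√h − √h₀) = −(0.00501/A) t.
Set h = 0: 2√h₀ = (0.00501/A) t_empty ⇒ t_empty = 2A√h₀/0.00501.
t_empty = 2·0.845·√4.37/0.00501 = 1.6900·2.0905/0.00501 = 705.16 s.

705 s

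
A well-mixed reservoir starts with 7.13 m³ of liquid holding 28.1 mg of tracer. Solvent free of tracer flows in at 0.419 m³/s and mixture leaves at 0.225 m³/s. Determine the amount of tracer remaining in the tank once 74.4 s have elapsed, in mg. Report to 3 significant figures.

Let m(t) be the amount of tracer. Volume: V(t) = V₀ + (Q_in − Q_out) t = 7.13 + 0.19400 t; V(74.4) = 21.564 m³.
Solute balance: dm/dt = 0 − Q_out C = −Q_out m/V(t).
dm/m = −Q_out dt/(V₀ + 0.19400 t); integrating gives ln(m/m₀) = −(Q_out/(Q_in−Q_out)) ln(V/V₀).
m = m₀ (V₀/V)^(Q_out/(Q_in−Q_out)) = 28.1 × (7.13/21.564)^(1.1598) = 7.7853 mg.

7.79 mg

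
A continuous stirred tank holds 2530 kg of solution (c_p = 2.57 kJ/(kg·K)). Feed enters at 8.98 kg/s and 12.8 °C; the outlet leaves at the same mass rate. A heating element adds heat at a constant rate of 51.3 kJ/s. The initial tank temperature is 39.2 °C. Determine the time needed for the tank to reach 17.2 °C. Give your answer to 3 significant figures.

678 s

Heat balance on the well-mixed liquid: M c_p dT/dt = ṁ c_p (T_in − T) + 51.3.
τ = M/ṁ = 281.74 s; T_ss = T_in + Q̇/(ṁ c_p) = 15.023 °C.
T(t) = T_ss + (T₀ − T_ss) e^(−t/τ). Set T = 17.2:
e^(−t/τ) = (17.2 − 15.023)/(39.2 − 15.023) = 0.090050
t = −281.74 · ln(0.090050) = 678.25 s.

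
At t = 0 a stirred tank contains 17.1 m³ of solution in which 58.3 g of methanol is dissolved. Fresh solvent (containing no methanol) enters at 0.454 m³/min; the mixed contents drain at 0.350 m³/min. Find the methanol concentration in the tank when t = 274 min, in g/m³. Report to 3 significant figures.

0.0471 g/m³

Total volume: dV/dt = Q_in − Q_out = 0.10400 m³/min, so V(t) = 17.1 + 0.10400 t and V(274) = 45.596 m³.
Species balance (pure solvent in): dm/dt = −Q_out · m/V(t).
Separate: dm/m = −Q_out dt/V(t) ⇒ ln(m/m₀) = −(Q_out/(Q_in−Q_out)) ln(V/V₀).
m = m₀ (V₀/V)^(Q_out/(Q_in−Q_out)) = 58.3 × (17.1/45.596)^(3.3654) = 2.1491 g.
C = m/V = 2.1491/45.596 = 0.047133 g/m³.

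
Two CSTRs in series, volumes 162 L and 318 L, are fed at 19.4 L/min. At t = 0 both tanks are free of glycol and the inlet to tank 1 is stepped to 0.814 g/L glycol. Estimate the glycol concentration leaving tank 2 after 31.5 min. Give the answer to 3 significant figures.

0.591 g/L

Species balance on tank i: dCᵢ/dt = (Cᵢ₋₁ − Cᵢ)/τᵢ with τᵢ = Vᵢ/Q.
τ₁ = 162/19.4 = 8.3505 min; τ₂ = 318/19.4 = 16.392 min.
Solving the cascade with C₁(0)=C₂(0)=0 gives C₂(t) = C_in[1 − (τ₁ e^(−t/τ₁) − τ₂ e^(−t/τ₂))/(τ₁ − τ₂)].
At t = 31.5: e^(−t/τ₁) = 0.023001, e^(−t/τ₂) = 0.14636.
C₂ = 0.814·[1 − (8.3505·0.023001 − 16.392·0.14636)/(-8.0412)] = 0.814·0.72554 = 0.59059 g/L.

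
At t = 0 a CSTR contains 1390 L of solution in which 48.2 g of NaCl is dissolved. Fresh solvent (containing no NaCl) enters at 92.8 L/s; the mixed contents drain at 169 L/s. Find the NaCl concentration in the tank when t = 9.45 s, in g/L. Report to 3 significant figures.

Total volume: dV/dt = Q_in − Q_out = -76.200 L/s, so V(t) = 1390 − 76.200 t and V(9.45) = 669.91 L.
Solute balance: dm/dt = 0 − Q_out C = −Q_out m/V(t).
Separate: dm/m = −Q_out dt/V(t) ⇒ ln(m/m₀) = −(Q_out/(Q_in−Q_out)) ln(V/V₀).
m = m₀ (V₀/V)^(Q_out/(Q_in−Q_out)) = 48.2 × (1390/669.91)^(-2.2178) = 9.5498 g.
C = m/V = 9.5498/669.91 = 0.014255 g/L.

0.0143 g/L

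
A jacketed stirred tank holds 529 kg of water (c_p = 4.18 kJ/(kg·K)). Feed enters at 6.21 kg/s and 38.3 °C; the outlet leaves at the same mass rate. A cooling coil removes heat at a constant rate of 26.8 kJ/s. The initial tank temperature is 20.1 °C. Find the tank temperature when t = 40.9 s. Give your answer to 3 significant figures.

26.6 °C

Unsteady energy balance on the tank contents: M c_p dT/dt = ṁ c_p (T_in − T) − 26.8.
τ = M/ṁ = 85.185 s; T_ss = T_in − Q̇/(ṁ c_p) = 38.3 − 26.8/(6.21·4.18) = 37.268 °C.
Solution: T(t) = T_ss + (T₀ − T_ss) e^(−t/τ).
T(40.9) = 37.268 + (-17.168)·e^(−40.9/85.185) = 37.268 + (-17.168)·0.61870 = 26.646 °C.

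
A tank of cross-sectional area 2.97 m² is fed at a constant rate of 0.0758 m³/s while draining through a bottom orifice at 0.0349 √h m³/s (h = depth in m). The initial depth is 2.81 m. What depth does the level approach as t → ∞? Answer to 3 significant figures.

4.72 m

Accumulation of liquid (constant cross-section A): A dh/dt = Q_in − 0.0349 √h. At steady state dh/dt = 0:
Q_in = 0.0349 √h_ss ⇒ √h_ss = 0.0758/0.0349 = 2.1719.
h_ss = 2.1719² = 4.7172 m. (Since h₀ = 2.81 m < h_ss, the level will rise toward this value.)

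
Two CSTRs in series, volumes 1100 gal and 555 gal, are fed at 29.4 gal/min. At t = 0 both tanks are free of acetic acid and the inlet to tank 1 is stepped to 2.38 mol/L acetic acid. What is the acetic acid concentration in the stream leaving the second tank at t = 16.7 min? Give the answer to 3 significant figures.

0.306 mol/L

Species balance on tank i: dCᵢ/dt = (Cᵢ₋₁ − Cᵢ)/τᵢ with τᵢ = Vᵢ/Q.
τ₁ = 1100/29.4 = 37.415 min; τ₂ = 555/29.4 = 18.878 min.
Solving the cascade with C₁(0)=C₂(0)=0 gives C₂(t) = C_in[1 − (τ₁ e^(−t/τ₁) − τ₂ e^(−t/τ₂))/(τ₁ − τ₂)].
At t = 16.7: e^(−t/τ₁) = 0.63996, e^(−t/τ₂) = 0.41286.
C₂ = 2.38·[1 − (37.415·0.63996 − 18.878·0.41286)/(18.537)] = 2.38·0.12877 = 0.30647 mol/L.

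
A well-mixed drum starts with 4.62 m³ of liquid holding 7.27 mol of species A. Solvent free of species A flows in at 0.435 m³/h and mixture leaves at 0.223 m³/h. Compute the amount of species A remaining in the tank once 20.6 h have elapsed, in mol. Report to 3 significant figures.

Total volume: dV/dt = Q_in − Q_out = 0.21200 m³/h, so V(t) = 4.62 + 0.21200 t and V(20.6) = 8.9872 m³.
Solute balance: dm/dt = 0 − Q_out C = −Q_out m/V(t).
Separate: dm/m = −Q_out dt/V(t) ⇒ ln(m/m₀) = −(Q_out/(Q_in−Q_out)) ln(V/V₀).
m = m₀ (V₀/V)^(Q_out/(Q_in−Q_out)) = 7.27 × (4.62/8.9872)^(1.0519) = 3.6104 mol.

3.61 mol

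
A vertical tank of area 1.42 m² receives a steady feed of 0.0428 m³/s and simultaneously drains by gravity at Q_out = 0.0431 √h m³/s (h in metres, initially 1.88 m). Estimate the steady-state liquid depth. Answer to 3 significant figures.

Accumulation of liquid (constant cross-section A): A dh/dt = Q_in − 0.0431 √h. At steady state dh/dt = 0:
Q_in = 0.0431 √h_ss ⇒ √h_ss = 0.0428/0.0431 = 0.99304.
h_ss = 0.99304² = 0.98613 m. (Since h₀ = 1.88 m > h_ss, the level will fall toward this value.)

0.986 m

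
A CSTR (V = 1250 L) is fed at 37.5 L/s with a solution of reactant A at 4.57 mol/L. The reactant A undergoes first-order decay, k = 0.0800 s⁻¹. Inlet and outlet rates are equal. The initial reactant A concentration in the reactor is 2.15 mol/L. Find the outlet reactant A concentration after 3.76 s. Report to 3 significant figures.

1.84 mol/L

Species balance: V dC/dt = Q C_in − Q C − k V C.
This is linear with rate a = Q/V + k = 0.11000 s⁻¹.
C_ss = Q C_in/(Q + kV) = 1.2464 mol/L; C(t) = C_ss + (C₀ − C_ss) e^(−a t).
C(3.76) = 1.2464 + (0.90364)·e^(−0.11000·3.76) = 1.2464 + (0.90364)·0.66127 = 1.8439 mol/L.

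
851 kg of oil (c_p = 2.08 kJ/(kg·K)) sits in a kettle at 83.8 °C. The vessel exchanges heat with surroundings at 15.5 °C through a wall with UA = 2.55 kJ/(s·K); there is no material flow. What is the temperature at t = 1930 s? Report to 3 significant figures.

Heat balance on the well-mixed liquid: M c_p dT/dt = −UA(T − T_amb).
dT/dt = (T_ss − T)/τ with T_ss = T_amb = 15.500 °C, τ = M c_p/UA = 851·2.08/2.55 = 694.15 s.
Integrating: T(t) = T_ss + (T₀ − T_ss) e^(−t/τ).
T(1930) = 15.500 + (68.300)·0.062015 = 19.736 °C.

19.7 °C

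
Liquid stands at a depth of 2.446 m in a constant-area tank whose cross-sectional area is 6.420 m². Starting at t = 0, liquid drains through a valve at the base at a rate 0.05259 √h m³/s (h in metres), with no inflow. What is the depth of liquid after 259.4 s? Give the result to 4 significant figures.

A dh/dt = −Q_out = −0.05259 √h.
∫ h^(−1/2) dh = −(0.05259/A) ∫ dt, giving 2√h = 2√h₀ − (0.05259/A) t.
√h = √2.446 − 0.05259·259.4/(2·6.420) = 1.56397 − 1.06245 = 0.501520.
h = 0.501520² = 0.251523 m.

0.2515 m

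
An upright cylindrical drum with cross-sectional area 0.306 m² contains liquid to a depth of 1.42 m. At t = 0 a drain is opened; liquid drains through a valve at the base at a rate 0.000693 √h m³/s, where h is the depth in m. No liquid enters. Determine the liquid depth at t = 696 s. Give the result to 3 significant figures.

0.163 m

Volume balance on the tank: A dh/dt = −0.000693 √h.
∫ h^(−1/2) dh = −(0.000693/A) ∫ dt, giving 2√h = 2√h₀ − (0.000693/A) t.
√h = √1.42 − 0.000693·696/(2·0.306) = 1.1916 − 0.78812 = 0.40352.
h = 0.40352² = 0.16283 m.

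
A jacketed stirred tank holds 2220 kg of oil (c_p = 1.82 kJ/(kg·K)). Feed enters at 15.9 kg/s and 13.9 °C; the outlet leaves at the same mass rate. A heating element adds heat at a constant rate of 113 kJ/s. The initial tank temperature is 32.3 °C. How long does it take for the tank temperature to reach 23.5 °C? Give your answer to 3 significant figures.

Energy balance: M c_p dT/dt = ṁ c_p (T_in − T) + 113.
τ = M/ṁ = 139.62 s; T_ss = T_in + Q̇/(ṁ c_p) = 17.805 °C.
T(t) = T_ss + (T₀ − T_ss) e^(−t/τ). Set T = 23.5:
e^(−t/τ) = (23.5 − 17.805)/(32.3 − 17.805) = 0.39290
t = −139.62 · ln(0.39290) = 130.44 s.

130 s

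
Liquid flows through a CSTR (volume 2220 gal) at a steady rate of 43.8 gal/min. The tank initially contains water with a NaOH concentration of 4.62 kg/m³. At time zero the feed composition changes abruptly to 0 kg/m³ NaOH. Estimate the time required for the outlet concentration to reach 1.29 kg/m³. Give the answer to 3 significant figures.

64.7 min

Accumulation = in − out for the solute gives V dC/dt = Q(C_in − C), so τ = V/Q = 50.685 min.
C(t) = C_in + (C₀ − C_in) e^(−t/τ). Set C = 1.29 and solve for t:
e^(−t/τ) = (C − C_in)/(C₀ − C_in) = (1.29 − 0)/(4.62 − 0) = 0.27922
t = −τ ln(…) = 50.685 × 1.2758 = 64.661 min.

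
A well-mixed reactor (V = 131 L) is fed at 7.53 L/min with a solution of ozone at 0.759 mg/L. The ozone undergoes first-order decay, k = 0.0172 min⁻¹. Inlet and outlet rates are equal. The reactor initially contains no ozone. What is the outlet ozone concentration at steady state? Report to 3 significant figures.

Accumulation = in − out − consumed: V dC/dt = Q C_in − Q C − k V C.
At steady state: 0 = Q C_in − (Q + kV) C_ss, so C_ss = Q C_in/(Q + kV).
C_ss = 7.53·0.759/(7.53 + 0.0172·131) = 5.7153/9.7832 = 0.58419 mg/L.

0.584 mg/L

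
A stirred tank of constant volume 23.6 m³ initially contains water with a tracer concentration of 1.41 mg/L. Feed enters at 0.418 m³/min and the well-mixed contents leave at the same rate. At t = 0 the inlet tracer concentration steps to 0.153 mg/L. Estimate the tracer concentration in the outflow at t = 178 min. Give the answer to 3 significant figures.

0.207 mg/L

Accumulation = in − out for the solute gives V dC/dt = Q(C_in − C).
Rewrite as dC/dt + C/τ = C_in/τ, τ = V/Q = 56.459 min.
C approaches C_in exponentially: C(t) = C_in + (C₀ − C_in) e^(−t/τ).
C(178) = 0.153 + (1.41 − 0.153)·e^(−178/56.459) = 0.153 + (1.2570)·0.042736 = 0.20672 mg/L.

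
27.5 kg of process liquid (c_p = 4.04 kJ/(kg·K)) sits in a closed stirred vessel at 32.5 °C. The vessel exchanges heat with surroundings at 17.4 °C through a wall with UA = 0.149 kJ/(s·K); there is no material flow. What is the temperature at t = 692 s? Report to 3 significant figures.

23.4 °C

Lumped-capacitance energy balance: M c_p dT/dt = UA(T_amb − T).
dT/dt = (T_ss − T)/τ with T_ss = T_amb = 17.400 °C, τ = M c_p/UA = 27.5·4.04/0.149 = 745.64 s.
Integrating: T(t) = T_ss + (T₀ − T_ss) e^(−t/τ).
T(692) = 17.400 + (15.100)·0.39532 = 23.369 °C.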